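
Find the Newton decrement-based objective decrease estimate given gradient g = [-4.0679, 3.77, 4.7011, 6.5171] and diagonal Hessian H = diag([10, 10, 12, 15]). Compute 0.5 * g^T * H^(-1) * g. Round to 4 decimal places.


Step 1: H is diagonal, so H^(-1) * g = [-0.4068, 0.377, 0.3918, 0.4345].
Step 2: g^T H^(-1) g = sum_i g_i^2 / H_ii
  = (-4.0679)^2/10 + (3.77)^2/10 + (4.7011)^2/12 + (6.5171)^2/15
  = 1.6548 + 1.4213 + 1.8417 + 2.8315 = 7.7493
Step 3: Objective decrease = 0.5 * g^T H^(-1) g = 3.8746


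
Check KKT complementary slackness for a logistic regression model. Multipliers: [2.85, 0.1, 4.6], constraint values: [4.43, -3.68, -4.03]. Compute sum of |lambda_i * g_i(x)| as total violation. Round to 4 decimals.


KKT complementary slackness check:
lambda_1 * g_1 = 2.85 * 4.43 = 12.6255
lambda_2 * g_2 = 0.1 * -3.68 = -0.368
lambda_3 * g_3 = 4.6 * -4.03 = -18.538
Total violation = 12.6255 + 0.368 + 18.538 = 31.5315


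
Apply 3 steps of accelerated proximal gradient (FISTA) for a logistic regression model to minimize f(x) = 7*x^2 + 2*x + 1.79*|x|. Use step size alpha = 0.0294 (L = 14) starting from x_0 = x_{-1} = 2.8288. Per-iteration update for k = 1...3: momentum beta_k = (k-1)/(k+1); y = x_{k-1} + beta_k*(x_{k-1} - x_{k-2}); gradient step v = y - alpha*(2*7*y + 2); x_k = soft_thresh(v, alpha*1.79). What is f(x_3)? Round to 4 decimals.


FISTA on f(x) = 7*x^2 + 2*x + 1.79*|x|
L = 14, alpha = 0.0294
Iteration 1: beta = 0.0, y = 2.8288 + 0.0*(2.8288 - 2.8288) = 2.8288
  grad(y) = 41.6032, v = y - alpha*grad = 1.6057
  prox(v) = soft_thresh(1.6057, 0.0526) = 1.553
Iteration 2: beta = 0.3333, y = 1.553 + 0.3333*(1.553 - 2.8288) = 1.1278
  grad(y) = 17.789, v = y - alpha*grad = 0.6048
  prox(v) = soft_thresh(0.6048, 0.0526) = 0.5522
Iteration 3: beta = 0.5, y = 0.5522 + 0.5*(0.5522 - 1.553) = 0.0517
  grad(y) = 2.7242, v = y - alpha*grad = -0.0284
  prox(v) = soft_thresh(-0.0284, 0.0526) = 0.0
f(x_3) = 7*0.0^2 + 2*0.0 + 1.79*|0.0| = 0.0


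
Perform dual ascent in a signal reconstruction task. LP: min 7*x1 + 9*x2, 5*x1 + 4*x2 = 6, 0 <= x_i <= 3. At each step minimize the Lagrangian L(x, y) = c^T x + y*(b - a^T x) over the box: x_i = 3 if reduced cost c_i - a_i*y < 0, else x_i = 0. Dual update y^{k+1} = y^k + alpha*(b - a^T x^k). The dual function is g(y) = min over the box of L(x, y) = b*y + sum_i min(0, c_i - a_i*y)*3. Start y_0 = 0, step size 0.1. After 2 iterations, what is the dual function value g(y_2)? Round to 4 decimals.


Dual ascent for LP: min 7*x1 + 9*x2, 5*x1 + 4*x2 = 6, 0 <= x_i <= 3
Step 1: y^k = 0.0, reduced costs: (7.0, 9.0)
  x^k = (0.0, 0.0), subgradient = b - a^T x = 6.0
  y^{k+1} = 0.0 + 0.1*6.0 = 0.6
Step 2: y^k = 0.6, reduced costs: (4.0, 6.6)
  x^k = (0.0, 0.0), subgradient = b - a^T x = 6.0
  y^{k+1} = 0.6 + 0.1*6.0 = 1.2
Dual objective at y_2 = 1.2: reduced costs (1.0, 4.2), box minimizer x = (0.0, 0.0)
g(y_2) = b*y + (c1 - a1*y)*x1 + (c2 - a2*y)*x2 = 6*1.2 + 1.0*0.0 + 4.2*0.0 = 7.2 + 0.0 + 0.0 = 7.2


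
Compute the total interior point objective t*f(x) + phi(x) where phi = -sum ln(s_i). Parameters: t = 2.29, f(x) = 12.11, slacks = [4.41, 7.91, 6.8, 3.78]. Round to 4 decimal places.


Step 1: Compute log-barrier.
ln values: [1.4839, 2.0681, 1.9169, 1.3297]
phi = -(1.4839 + 2.0681 + 1.9169 + 1.3297) = -6.7986
Step 2: Compute augmented objective.
t*f(x) = 2.29*12.11 = 27.7319
Total = 27.7319 - 6.7986 = 20.9333


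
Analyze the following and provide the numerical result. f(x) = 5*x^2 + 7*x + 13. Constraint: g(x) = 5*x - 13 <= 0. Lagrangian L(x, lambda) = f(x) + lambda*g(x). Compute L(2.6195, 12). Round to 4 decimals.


Step 1: Evaluate f(x).
f(2.6195) = 5*2.6195^2 + 7*2.6195 + 13 = 65.6454
Step 2: Evaluate g(x).
g(2.6195) = 5*2.6195 - 13 = 0.0975
Step 3: Compute Lagrangian.
L = 65.6454 + 12*0.0975 = 66.8154


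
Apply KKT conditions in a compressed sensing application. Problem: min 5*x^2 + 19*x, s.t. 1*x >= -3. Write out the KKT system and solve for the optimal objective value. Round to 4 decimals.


Step 1: Try lambda = 0 (constraint inactive).
Stationarity: 2*5*x + 19 = 0
x* = -19/(2*5) = -1.9
Check constraint: 1*-1.9 = -1.9 >= -3 -- satisfied.
Step 2: Compute optimal value.
f(x*) = 5*(-1.9)^2 + 19*(-1.9) = -18.05


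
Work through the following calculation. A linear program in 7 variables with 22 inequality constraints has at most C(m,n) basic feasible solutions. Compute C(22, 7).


Each vertex corresponds to some choice of n active constraints out of m, so the number of vertices is at most C(m, n) = m! / (n!(m-n)!).
m = 22, n = 7
Numerator: 22 * 21 * 20 * 19 * 18 * 17 * 16
Denominator: 7! = 5040
C(22, 7) = 170544


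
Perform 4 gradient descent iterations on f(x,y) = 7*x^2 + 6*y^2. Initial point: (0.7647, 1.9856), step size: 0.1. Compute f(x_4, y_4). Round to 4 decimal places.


Gradient descent on f(x,y) = 7*x^2 + 6*y^2.
Starting point: (0.7647, 1.9856), alpha = 0.1
Step 1: grad_x = 2*7*0.7647 = 10.7058, grad_y = 2*6*1.9856 = 23.8272
  x_1 = 0.7647 - 0.1*10.7058 = -0.3059
  y_1 = 1.9856 - 0.1*23.8272 = -0.3971
Step 2: grad_x = 2*7*-0.3059 = -4.2823, grad_y = 2*6*-0.3971 = -4.7654
  x_2 = -0.3059 - 0.1*-4.2823 = 0.1224
  y_2 = -0.3971 - 0.1*-4.7654 = 0.0794
Step 3: grad_x = 2*7*0.1224 = 1.7129, grad_y = 2*6*0.0794 = 0.9531
  x_3 = 0.1224 - 0.1*1.7129 = -0.0489
  y_3 = 0.0794 - 0.1*0.9531 = -0.0159
Step 4: grad_x = 2*7*-0.0489 = -0.6852, grad_y = 2*6*-0.0159 = -0.1906
  x_4 = -0.0489 - 0.1*-0.6852 = 0.0196
  y_4 = -0.0159 - 0.1*-0.1906 = 0.0032
f(0.0196, 0.0032) = 7*0.0196^2 + 6*0.0032^2 = 0.0027


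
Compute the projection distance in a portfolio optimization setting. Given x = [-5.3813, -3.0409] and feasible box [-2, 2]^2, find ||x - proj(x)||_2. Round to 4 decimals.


Project each component onto [-2, 2].
clip(-5.3813) = -2.0, clip(-3.0409) = -2.0
Projection = [-2.0, -2.0]
Squared diffs: [11.4332, 1.0835]
Distance = sqrt(12.5167) = 3.5379


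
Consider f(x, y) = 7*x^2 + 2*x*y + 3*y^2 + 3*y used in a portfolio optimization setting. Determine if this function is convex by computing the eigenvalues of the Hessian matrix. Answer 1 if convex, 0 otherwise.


The Hessian of f(x,y) = 7*x^2 + 2*x*y + 3*y^2 + 3*y is:
H = [[14, 2], [2, 6]]
Trace = 14 + 6 = 20
Determinant = 14*6 - (2)^2 = 80
Discriminant = (20)^2 - 4*80 = 80.0
Eigenvalues: lambda_1 = 5.5279, lambda_2 = 14.4721
The function is convex.

1


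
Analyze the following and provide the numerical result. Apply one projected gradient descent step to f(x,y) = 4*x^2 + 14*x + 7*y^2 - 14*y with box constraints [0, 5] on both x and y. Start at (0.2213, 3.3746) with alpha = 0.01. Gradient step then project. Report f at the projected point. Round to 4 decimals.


Step 1: Compute gradient at (0.2213, 3.3746).
grad_x = 2*4*0.2213 + 14 = 15.7704
grad_y = 2*7*3.3746 - 14 = 33.2444
Step 2: Gradient step.
x_raw = 0.2213 - 0.01*15.7704 = 0.0636
y_raw = 3.3746 - 0.01*33.2444 = 3.0422
Step 3: Project onto [0, 5].
x_proj = clip(0.0636) = 0.0636
y_proj = clip(3.0422) = 3.0422
Step 4: Evaluate f.
f(0.0636, 3.0422) = 23.0993


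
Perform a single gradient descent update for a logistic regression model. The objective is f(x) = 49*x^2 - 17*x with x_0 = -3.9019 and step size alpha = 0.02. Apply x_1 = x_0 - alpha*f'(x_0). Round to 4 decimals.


We compute the gradient at x_0 and apply the update.
f'(x) = 98*x - 17
f'(-3.9019) = 98*-3.9019 - 17 = -399.3862
x_1 = -3.9019 - 0.02*-399.3862 = 4.0858


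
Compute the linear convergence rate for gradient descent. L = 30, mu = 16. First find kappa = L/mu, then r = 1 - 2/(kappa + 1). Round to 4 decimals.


Step 1: Compute the condition number.
kappa = L/mu = 30/16 = 1.875
Step 2: Compute the convergence rate.
r = 1 - 2/(kappa + 1) = 1 - 2*mu/(L + mu) = (L - mu)/(L + mu) = 14/46 = 0.3043


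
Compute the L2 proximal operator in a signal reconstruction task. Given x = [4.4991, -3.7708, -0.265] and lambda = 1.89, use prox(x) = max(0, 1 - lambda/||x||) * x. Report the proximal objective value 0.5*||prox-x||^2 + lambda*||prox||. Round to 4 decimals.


Step 1: Compute ||x||.
||x|| = 5.8763
Step 2: Compute scaling factor.
scale = max(0, 1 - 1.89/5.8763) = 0.6784
Step 3: prox(x) = [3.0521, -2.558, -0.1798]
||prox(x)|| = 3.9863
Step 4: Proximal objective.
0.5*||prox-x||^2 = 1.7861
lambda*||prox|| = 7.5341
Total = 9.3202


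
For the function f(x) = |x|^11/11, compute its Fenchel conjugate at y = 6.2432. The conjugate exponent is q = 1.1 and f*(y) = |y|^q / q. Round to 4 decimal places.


The conjugate exponent q satisfies 1/p + 1/q = 1.
p = 11, so q = 11/(11 - 1) = 1.1
|y|^q = 6.2432^1.1 = 7.498
f*(6.2432) = 7.498 / 1.1 = 6.8164


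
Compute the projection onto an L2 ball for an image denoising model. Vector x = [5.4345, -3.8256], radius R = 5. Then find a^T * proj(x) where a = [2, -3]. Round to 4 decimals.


Step 1: Compute ||x|| (intermediates to 6 decimals).
||x|| = sqrt(5.4345^2 + (-3.8256)^2) = 6.645977
Step 2: Project.
Since ||x|| > R, scale = R/||x|| = 5/6.645977 = 0.752335, proj(x) = scale * x
proj(x) = [4.088565, -2.878133]
Step 3: Dot product.
a^T * proj(x) = 2*4.088565 - 3*(-2.878133) = 16.8115


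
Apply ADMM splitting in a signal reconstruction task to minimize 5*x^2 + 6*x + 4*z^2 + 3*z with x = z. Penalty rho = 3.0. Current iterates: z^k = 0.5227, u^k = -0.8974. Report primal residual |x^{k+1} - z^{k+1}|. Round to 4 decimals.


ADMM iteration with rho = 3.0, z^k = 0.5227, u^k = -0.8974
Step 1: x-update.
Minimize 5*x^2 + 6*x + (3.0/2)*(x - 0.5227 - 0.8974)^2
FOC: (2*5 + 3.0)*x = -6 + 3.0*(0.5227 + 0.8974)
x^{k+1} = -0.1338
Step 2: z-update.
Minimize 4*z^2 + 3*z + (3.0/2)*(-0.1338 - z - 0.8974)^2
FOC: (2*4 + 3.0)*z = -3 + 3.0*(-0.1338 - 0.8974)
z^{k+1} = -0.554
Step 3: u-update.
u^{k+1} = -0.8974 - 0.1338 + 0.554 = -0.4773
Step 4: Primal residual = |-0.1338 + 0.554| = 0.4201


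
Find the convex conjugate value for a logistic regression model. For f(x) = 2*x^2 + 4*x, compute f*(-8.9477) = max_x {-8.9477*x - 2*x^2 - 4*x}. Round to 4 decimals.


f*(y) = sup_x {y*x - a*x^2 - b*x} = sup_x {(y-b)*x - a*x^2}
FOC: (y - b) - 2a*x = 0 => x* = (y - b)/(2a)
x* = (-8.9477 - 4)/(2*2) = -3.2369
f*(-8.9477) = (y-b)^2/(4a) = (-8.9477 - 4)^2/(4*2)
= 167.6429/8 = 20.9554


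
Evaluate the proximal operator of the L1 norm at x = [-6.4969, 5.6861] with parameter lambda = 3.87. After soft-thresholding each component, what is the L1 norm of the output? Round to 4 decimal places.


Soft-thresholding with lambda = 3.87:
prox(-6.4969) = sign(-6.4969)*max(|-6.4969| - 3.87, 0) = -2.6269
prox(5.6861) = sign(5.6861)*max(|5.6861| - 3.87, 0) = 1.8161
prox(x) = [-2.6269, 1.8161]
||prox(x)||_1 = 2.6269 + 1.8161 = 4.443


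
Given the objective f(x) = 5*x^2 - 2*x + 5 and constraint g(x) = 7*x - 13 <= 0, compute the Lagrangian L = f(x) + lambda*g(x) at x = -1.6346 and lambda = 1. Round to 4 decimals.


Step 1: Evaluate f(x).
f(-1.6346) = 5*(-1.6346)^2 - 2*(-1.6346) + 5 = 21.6288
Step 2: Evaluate g(x).
g(-1.6346) = 7*-1.6346 - 13 = -24.4422
Step 3: Compute Lagrangian.
L = 21.6288 + 1*-24.4422 = -2.8134


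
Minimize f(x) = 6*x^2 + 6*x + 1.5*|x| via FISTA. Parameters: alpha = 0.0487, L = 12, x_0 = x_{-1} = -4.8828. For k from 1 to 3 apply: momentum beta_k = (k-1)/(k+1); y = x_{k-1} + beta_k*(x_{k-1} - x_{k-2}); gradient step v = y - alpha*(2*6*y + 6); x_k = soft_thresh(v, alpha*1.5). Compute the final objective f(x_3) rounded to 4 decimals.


FISTA on f(x) = 6*x^2 + 6*x + 1.5*|x|
L = 12, alpha = 0.0487
Iteration 1: beta = 0.0, y = -4.8828 + 0.0*(-4.8828 + 4.8828) = -4.8828
  grad(y) = -52.5936, v = y - alpha*grad = -2.3215
  prox(v) = soft_thresh(-2.3215, 0.0731) = -2.2484
Iteration 2: beta = 0.3333, y = -2.2484 + 0.3333*(-2.2484 + 4.8828) = -1.3703
  grad(y) = -10.4439, v = y - alpha*grad = -0.8617
  prox(v) = soft_thresh(-0.8617, 0.0731) = -0.7887
Iteration 3: beta = 0.5, y = -0.7887 + 0.5*(-0.7887 + 2.2484) = -0.0588
  grad(y) = 5.2948, v = y - alpha*grad = -0.3166
  prox(v) = soft_thresh(-0.3166, 0.0731) = -0.2436
f(x_3) = 6*(-0.2436)^2 + 6*(-0.2436) + 1.5*|-0.2436| = -0.7401


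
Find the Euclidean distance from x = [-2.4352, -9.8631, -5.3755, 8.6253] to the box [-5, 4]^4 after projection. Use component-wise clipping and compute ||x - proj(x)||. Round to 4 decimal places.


Project each component onto [-5, 4].
clip(-2.4352) = -2.4352, clip(-9.8631) = -5.0, clip(-5.3755) = -5.0, clip(8.6253) = 4.0
Projection = [-2.4352, -5.0, -5.0, 4.0]
Squared diffs: [0.0, 23.6497, 0.141, 21.3934]
Distance = sqrt(45.1841) = 6.7219


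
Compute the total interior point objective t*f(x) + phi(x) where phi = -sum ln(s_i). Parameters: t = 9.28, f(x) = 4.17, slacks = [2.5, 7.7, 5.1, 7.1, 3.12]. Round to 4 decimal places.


Step 1: Compute log-barrier.
ln values: [0.9163, 2.0412, 1.6292, 1.9601, 1.1378]
phi = -(0.9163 + 2.0412 + 1.6292 + 1.9601 + 1.1378) = -7.6847
Step 2: Compute augmented objective.
t*f(x) = 9.28*4.17 = 38.6976
Total = 38.6976 - 7.6847 = 31.0129


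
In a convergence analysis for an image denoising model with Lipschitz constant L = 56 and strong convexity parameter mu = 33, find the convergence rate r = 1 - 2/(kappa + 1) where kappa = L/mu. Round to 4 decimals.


Step 1: Compute the condition number.
kappa = L/mu = 56/33 = 1.697
Step 2: Compute the convergence rate.
r = 1 - 2/(kappa + 1) = 1 - 2*mu/(L + mu) = (L - mu)/(L + mu) = 23/89 = 0.2584


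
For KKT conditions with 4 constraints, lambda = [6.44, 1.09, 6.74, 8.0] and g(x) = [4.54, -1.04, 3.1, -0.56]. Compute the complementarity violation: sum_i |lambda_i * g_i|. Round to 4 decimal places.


KKT complementary slackness check:
lambda_1 * g_1 = 6.44 * 4.54 = 29.2376
lambda_2 * g_2 = 1.09 * -1.04 = -1.1336
lambda_3 * g_3 = 6.74 * 3.1 = 20.894
lambda_4 * g_4 = 8.0 * -0.56 = -4.48
Total violation = 29.2376 + 1.1336 + 20.894 + 4.48 = 55.7452


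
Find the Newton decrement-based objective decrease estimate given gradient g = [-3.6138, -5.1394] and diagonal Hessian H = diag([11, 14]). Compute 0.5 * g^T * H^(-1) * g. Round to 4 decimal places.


Step 1: H is diagonal, so H^(-1) * g = [-0.3285, -0.3671].
Step 2: g^T H^(-1) g = sum_i g_i^2 / H_ii
  = (-3.6138)^2/11 + (-5.1394)^2/14
  = 1.1872 + 1.8867 = 3.0739
Step 3: Objective decrease = 0.5 * g^T H^(-1) g = 1.537


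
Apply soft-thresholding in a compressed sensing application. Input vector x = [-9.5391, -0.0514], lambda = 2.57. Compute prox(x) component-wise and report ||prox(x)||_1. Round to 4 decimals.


Soft-thresholding with lambda = 2.57:
prox(-9.5391) = sign(-9.5391)*max(|-9.5391| - 2.57, 0) = -6.9691
prox(-0.0514) = sign(-0.0514)*max(|-0.0514| - 2.57, 0) = 0.0
prox(x) = [-6.9691, 0.0]
||prox(x)||_1 = 6.9691 + 0.0 = 6.9691


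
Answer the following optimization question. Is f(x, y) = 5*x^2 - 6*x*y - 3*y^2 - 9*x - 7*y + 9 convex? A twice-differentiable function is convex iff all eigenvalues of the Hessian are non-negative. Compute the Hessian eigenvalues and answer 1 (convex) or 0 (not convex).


The Hessian of f(x,y) = 5*x^2 - 6*x*y - 3*y^2 - 9*x - 7*y + 9 is:
H = [[10, -6], [-6, -6]]
Trace = 10 - 6 = 4
Determinant = 10*-6 - (-6)^2 = -96
Discriminant = (4)^2 - 4*-96 = 400.0
Eigenvalues: lambda_1 = -8.0, lambda_2 = 12.0
The function is not convex.

0


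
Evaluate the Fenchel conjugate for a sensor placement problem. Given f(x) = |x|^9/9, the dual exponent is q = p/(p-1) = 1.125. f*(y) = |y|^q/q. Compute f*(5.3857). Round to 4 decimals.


The conjugate exponent q satisfies 1/p + 1/q = 1.
p = 9, so q = 9/(9 - 1) = 1.125
|y|^q = 5.3857^1.125 = 6.6473
f*(5.3857) = 6.6473 / 1.125 = 5.9087


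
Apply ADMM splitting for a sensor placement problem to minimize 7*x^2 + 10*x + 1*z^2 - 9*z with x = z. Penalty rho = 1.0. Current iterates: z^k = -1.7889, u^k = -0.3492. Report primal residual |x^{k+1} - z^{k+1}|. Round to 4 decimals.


ADMM iteration with rho = 1.0, z^k = -1.7889, u^k = -0.3492
Step 1: x-update.
Minimize 7*x^2 + 10*x + (1.0/2)*(x + 1.7889 - 0.3492)^2
FOC: (2*7 + 1.0)*x = -10 + 1.0*(-1.7889 + 0.3492)
x^{k+1} = -0.7626
Step 2: z-update.
Minimize 1*z^2 - 9*z + (1.0/2)*(-0.7626 - z - 0.3492)^2
FOC: (2*1 + 1.0)*z = 9 + 1.0*(-0.7626 - 0.3492)
z^{k+1} = 2.6294
Step 3: u-update.
u^{k+1} = -0.3492 - 0.7626 - 2.6294 = -3.7412
Step 4: Primal residual = |-0.7626 - 2.6294| = 3.392


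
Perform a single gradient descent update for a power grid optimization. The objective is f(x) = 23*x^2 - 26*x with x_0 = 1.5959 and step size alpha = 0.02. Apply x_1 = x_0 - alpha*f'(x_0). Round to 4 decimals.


We compute the gradient at x_0 and apply the update.
f'(x) = 46*x - 26
f'(1.5959) = 46*1.5959 - 26 = 47.4114
x_1 = 1.5959 - 0.02*47.4114 = 0.6477


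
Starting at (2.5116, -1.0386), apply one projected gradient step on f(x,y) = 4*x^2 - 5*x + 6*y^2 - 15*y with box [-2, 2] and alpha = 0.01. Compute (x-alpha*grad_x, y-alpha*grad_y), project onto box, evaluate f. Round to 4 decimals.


Step 1: Compute gradient at (2.5116, -1.0386).
grad_x = 2*4*2.5116 - 5 = 15.0928
grad_y = 2*6*-1.0386 - 15 = -27.4632
Step 2: Gradient step.
x_raw = 2.5116 - 0.01*15.0928 = 2.3607
y_raw = -1.0386 - 0.01*-27.4632 = -0.764
Step 3: Project onto [-2, 2].
x_proj = clip(2.3607) = 2.0
y_proj = clip(-0.764) = -0.764
Step 4: Evaluate f.
f(2.0, -0.764) = 20.9614


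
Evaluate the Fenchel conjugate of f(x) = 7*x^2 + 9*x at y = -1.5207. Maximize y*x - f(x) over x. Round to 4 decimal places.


f*(y) = sup_x {y*x - a*x^2 - b*x} = sup_x {(y-b)*x - a*x^2}
FOC: (y - b) - 2a*x = 0 => x* = (y - b)/(2a)
x* = (-1.5207 - 9)/(2*7) = -0.7515
f*(-1.5207) = (y-b)^2/(4a) = (-1.5207 - 9)^2/(4*7)
= 110.6851/28 = 3.953


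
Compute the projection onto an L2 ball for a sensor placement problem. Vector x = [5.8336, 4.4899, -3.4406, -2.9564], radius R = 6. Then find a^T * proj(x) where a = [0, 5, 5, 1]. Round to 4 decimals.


Step 1: Compute ||x|| (intermediates to 6 decimals).
||x|| = sqrt(5.8336^2 + 4.4899^2 + (-3.4406)^2 + (-2.9564)^2) = 8.646856
Step 2: Project.
Since ||x|| > R, scale = R/||x|| = 6/8.646856 = 0.693894, proj(x) = scale * x
proj(x) = [4.0479, 3.115515, -2.387412, -2.051428]
Step 3: Dot product.
a^T * proj(x) = 0*4.0479 + 5*3.115515 + 5*(-2.387412) + 1*(-2.051428) = 1.5891


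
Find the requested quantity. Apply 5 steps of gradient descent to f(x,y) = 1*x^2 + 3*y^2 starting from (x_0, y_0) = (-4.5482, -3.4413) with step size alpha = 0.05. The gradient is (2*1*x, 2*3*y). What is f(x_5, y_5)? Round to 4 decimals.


Gradient descent on f(x,y) = 1*x^2 + 3*y^2.
Starting point: (-4.5482, -3.4413), alpha = 0.05
Step 1: grad_x = 2*1*-4.5482 = -9.0964, grad_y = 2*3*-3.4413 = -20.6478
  x_1 = -4.5482 - 0.05*-9.0964 = -4.0934
  y_1 = -3.4413 - 0.05*-20.6478 = -2.4089
Step 2: grad_x = 2*1*-4.0934 = -8.1868, grad_y = 2*3*-2.4089 = -14.4535
  x_2 = -4.0934 - 0.05*-8.1868 = -3.684
  y_2 = -2.4089 - 0.05*-14.4535 = -1.6862
Step 3: grad_x = 2*1*-3.684 = -7.3681, grad_y = 2*3*-1.6862 = -10.1174
  x_3 = -3.684 - 0.05*-7.3681 = -3.3156
  y_3 = -1.6862 - 0.05*-10.1174 = -1.1804
Step 4: grad_x = 2*1*-3.3156 = -6.6313, grad_y = 2*3*-1.1804 = -7.0822
  x_4 = -3.3156 - 0.05*-6.6313 = -2.9841
  y_4 = -1.1804 - 0.05*-7.0822 = -0.8263
Step 5: grad_x = 2*1*-2.9841 = -5.9681, grad_y = 2*3*-0.8263 = -4.9575
  x_5 = -2.9841 - 0.05*-5.9681 = -2.6857
  y_5 = -0.8263 - 0.05*-4.9575 = -0.5784
f(-2.6857, -0.5784) = 1*(-2.6857)^2 + 3*(-0.5784)^2 = 8.2164


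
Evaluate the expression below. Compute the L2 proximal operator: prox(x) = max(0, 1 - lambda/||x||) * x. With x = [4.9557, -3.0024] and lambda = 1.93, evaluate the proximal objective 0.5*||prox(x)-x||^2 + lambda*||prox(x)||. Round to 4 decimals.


Step 1: Compute ||x||.
||x|| = 5.7943
Step 2: Compute scaling factor.
scale = max(0, 1 - 1.93/5.7943) = 0.6669
Step 3: prox(x) = [3.305, -2.0023]
||prox(x)|| = 3.8643
Step 4: Proximal objective.
0.5*||prox-x||^2 = 1.8625
lambda*||prox|| = 7.4581
Total = 9.3205


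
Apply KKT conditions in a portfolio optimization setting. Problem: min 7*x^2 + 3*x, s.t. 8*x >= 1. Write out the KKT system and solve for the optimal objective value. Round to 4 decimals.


Step 1: Try lambda = 0 (constraint inactive).
x_unc = -3/(2*7) = -0.2143
Check: 8*-0.2143 = -1.7144 < 1 -- violated!
Step 2: Constraint must be active: 8*x = 1
x* = 1/8 = 0.125
lambda = (2*7*0.125 + 3)/8 = 0.5938
Step 3: Compute optimal value.
f(x*) = 7*0.125^2 + 3*0.125 = 0.4844


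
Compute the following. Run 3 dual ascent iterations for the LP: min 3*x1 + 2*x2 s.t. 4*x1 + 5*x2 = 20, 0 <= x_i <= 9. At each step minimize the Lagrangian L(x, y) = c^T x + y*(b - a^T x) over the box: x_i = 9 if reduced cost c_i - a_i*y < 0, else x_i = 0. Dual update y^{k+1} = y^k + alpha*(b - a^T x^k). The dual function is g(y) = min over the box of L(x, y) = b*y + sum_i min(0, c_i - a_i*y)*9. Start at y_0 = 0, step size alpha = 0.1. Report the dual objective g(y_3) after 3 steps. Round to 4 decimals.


Dual ascent for LP: min 3*x1 + 2*x2, 4*x1 + 5*x2 = 20, 0 <= x_i <= 9
Step 1: y^k = 0.0, reduced costs: (3.0, 2.0)
  x^k = (0.0, 0.0), subgradient = b - a^T x = 20.0
  y^{k+1} = 0.0 + 0.1*20.0 = 2.0
Step 2: y^k = 2.0, reduced costs: (-5.0, -8.0)
  x^k = (9.0, 9.0), subgradient = b - a^T x = -61.0
  y^{k+1} = 2.0 + 0.1*-61.0 = -4.1
Step 3: y^k = -4.1, reduced costs: (19.4, 22.5)
  x^k = (0.0, 0.0), subgradient = b - a^T x = 20.0
  y^{k+1} = -4.1 + 0.1*20.0 = -2.1
Dual objective at y_3 = -2.1: reduced costs (11.4, 12.5), box minimizer x = (0.0, 0.0)
g(y_3) = b*y + (c1 - a1*y)*x1 + (c2 - a2*y)*x2 = 20*(-2.1) + 11.4*0.0 + 12.5*0.0 = -42.0 + 0.0 + 0.0 = -42.0


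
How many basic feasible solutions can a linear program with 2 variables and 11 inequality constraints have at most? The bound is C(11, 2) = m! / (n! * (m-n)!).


Each vertex corresponds to some choice of n active constraints out of m, so the number of vertices is at most C(m, n) = m! / (n!(m-n)!).
m = 11, n = 2
Numerator: 11 * 10
Denominator: 2! = 2
C(11, 2) = 55


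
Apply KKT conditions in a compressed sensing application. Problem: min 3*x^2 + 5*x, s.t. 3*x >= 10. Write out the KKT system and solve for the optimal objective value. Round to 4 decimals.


Step 1: Try lambda = 0 (constraint inactive).
x_unc = -5/(2*3) = -0.8333
Check: 3*-0.8333 = -2.4999 < 10 -- violated!
Step 2: Constraint must be active: 3*x = 10
x* = 10/3 = 3.3333 (rounded; the exact value 10/3 is used below)
lambda = (2*3*(10/3) + 5)/3 = 8.3333
Step 3: Compute optimal value.
f(x*) = 3*(10/3)^2 + 5*(10/3) = 50.0


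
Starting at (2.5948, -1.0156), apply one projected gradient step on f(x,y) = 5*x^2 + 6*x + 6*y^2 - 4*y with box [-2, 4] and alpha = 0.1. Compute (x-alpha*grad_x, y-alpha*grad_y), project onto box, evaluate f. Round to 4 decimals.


Step 1: Compute gradient at (2.5948, -1.0156).
grad_x = 2*5*2.5948 + 6 = 31.948
grad_y = 2*6*-1.0156 - 4 = -16.1872
Step 2: Gradient step.
x_raw = 2.5948 - 0.1*31.948 = -0.6
y_raw = -1.0156 - 0.1*-16.1872 = 0.6031
Step 3: Project onto [-2, 4].
x_proj = clip(-0.6) = -0.6
y_proj = clip(0.6031) = 0.6031
Step 4: Evaluate f.
f(-0.6, 0.6031) = -2.03


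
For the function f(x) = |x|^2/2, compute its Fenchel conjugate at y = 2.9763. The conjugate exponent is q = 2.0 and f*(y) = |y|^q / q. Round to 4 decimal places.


The conjugate exponent q satisfies 1/p + 1/q = 1.
p = 2, so q = 2/(2 - 1) = 2.0
|y|^q = 2.9763^2.0 = 8.8584
f*(2.9763) = 8.8584 / 2.0 = 4.4292


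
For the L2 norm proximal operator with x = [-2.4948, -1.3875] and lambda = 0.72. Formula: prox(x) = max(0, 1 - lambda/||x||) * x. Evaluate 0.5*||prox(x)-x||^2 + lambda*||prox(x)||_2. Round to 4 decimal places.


Step 1: Compute ||x||.
||x|| = 2.8547
Step 2: Compute scaling factor.
scale = max(0, 1 - 0.72/2.8547) = 0.7478
Step 3: prox(x) = [-1.8656, -1.0375]
||prox(x)|| = 2.1347
Step 4: Proximal objective.
0.5*||prox-x||^2 = 0.2592
lambda*||prox|| = 1.537
Total = 1.7962


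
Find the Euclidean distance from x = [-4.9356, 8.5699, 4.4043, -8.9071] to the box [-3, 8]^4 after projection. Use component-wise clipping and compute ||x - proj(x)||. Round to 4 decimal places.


Project each component onto [-3, 8].
clip(-4.9356) = -3.0, clip(8.5699) = 8.0, clip(4.4043) = 4.4043, clip(-8.9071) = -3.0
Projection = [-3.0, 8.0, 4.4043, -3.0]
Squared diffs: [3.7465, 0.3248, 0.0, 34.8938]
Distance = sqrt(38.9651) = 6.2422


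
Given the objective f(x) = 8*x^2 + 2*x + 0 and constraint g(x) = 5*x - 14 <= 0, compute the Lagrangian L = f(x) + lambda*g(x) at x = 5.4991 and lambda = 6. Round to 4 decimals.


Step 1: Evaluate f(x).
f(5.4991) = 8*5.4991^2 + 2*5.4991 + 0 = 252.919
Step 2: Evaluate g(x).
g(5.4991) = 5*5.4991 - 14 = 13.4955
Step 3: Compute Lagrangian.
L = 252.919 + 6*13.4955 = 333.892


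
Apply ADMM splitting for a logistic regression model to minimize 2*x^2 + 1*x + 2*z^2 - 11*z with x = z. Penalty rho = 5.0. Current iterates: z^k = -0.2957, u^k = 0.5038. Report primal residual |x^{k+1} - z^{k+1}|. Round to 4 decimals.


ADMM iteration with rho = 5.0, z^k = -0.2957, u^k = 0.5038
Step 1: x-update.
Minimize 2*x^2 + 1*x + (5.0/2)*(x + 0.2957 + 0.5038)^2
FOC: (2*2 + 5.0)*x = -1 + 5.0*(-0.2957 - 0.5038)
x^{k+1} = -0.5553
Step 2: z-update.
Minimize 2*z^2 - 11*z + (5.0/2)*(-0.5553 - z + 0.5038)^2
FOC: (2*2 + 5.0)*z = 11 + 5.0*(-0.5553 + 0.5038)
z^{k+1} = 1.1936
Step 3: u-update.
u^{k+1} = 0.5038 - 0.5553 - 1.1936 = -1.2451
Step 4: Primal residual = |-0.5553 - 1.1936| = 1.7489


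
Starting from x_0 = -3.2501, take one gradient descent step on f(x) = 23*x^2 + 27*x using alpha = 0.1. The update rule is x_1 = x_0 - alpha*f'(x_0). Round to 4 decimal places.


We compute the gradient at x_0 and apply the update.
f'(x) = 46*x + 27
f'(-3.2501) = 46*-3.2501 + 27 = -122.5046
x_1 = -3.2501 - 0.1*-122.5046 = 9.0004


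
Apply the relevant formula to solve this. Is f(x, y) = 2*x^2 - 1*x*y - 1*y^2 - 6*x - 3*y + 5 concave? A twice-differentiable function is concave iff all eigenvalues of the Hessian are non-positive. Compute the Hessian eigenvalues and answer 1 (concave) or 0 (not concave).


The Hessian of f(x,y) = 2*x^2 - 1*x*y - 1*y^2 - 6*x - 3*y + 5 is:
H = [[4, -1], [-1, -2]]
Trace = 4 - 2 = 2
Determinant = 4*-2 - (-1)^2 = -9
Discriminant = (2)^2 - 4*-9 = 40.0
Eigenvalues: lambda_1 = -2.1623, lambda_2 = 4.1623
The function is not concave.

0


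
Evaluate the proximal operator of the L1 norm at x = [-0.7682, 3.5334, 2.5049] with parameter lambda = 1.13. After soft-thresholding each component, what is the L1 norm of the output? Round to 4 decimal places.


Soft-thresholding with lambda = 1.13:
prox(-0.7682) = sign(-0.7682)*max(|-0.7682| - 1.13, 0) = 0.0
prox(3.5334) = sign(3.5334)*max(|3.5334| - 1.13, 0) = 2.4034
prox(2.5049) = sign(2.5049)*max(|2.5049| - 1.13, 0) = 1.3749
prox(x) = [0.0, 2.4034, 1.3749]
||prox(x)||_1 = 0.0 + 2.4034 + 1.3749 = 3.7783


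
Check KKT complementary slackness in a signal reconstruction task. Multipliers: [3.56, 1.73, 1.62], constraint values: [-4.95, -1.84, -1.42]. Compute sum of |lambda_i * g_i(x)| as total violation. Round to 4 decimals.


KKT complementary slackness check:
lambda_1 * g_1 = 3.56 * -4.95 = -17.622
lambda_2 * g_2 = 1.73 * -1.84 = -3.1832
lambda_3 * g_3 = 1.62 * -1.42 = -2.3004
Total violation = 17.622 + 3.1832 + 2.3004 = 23.1056


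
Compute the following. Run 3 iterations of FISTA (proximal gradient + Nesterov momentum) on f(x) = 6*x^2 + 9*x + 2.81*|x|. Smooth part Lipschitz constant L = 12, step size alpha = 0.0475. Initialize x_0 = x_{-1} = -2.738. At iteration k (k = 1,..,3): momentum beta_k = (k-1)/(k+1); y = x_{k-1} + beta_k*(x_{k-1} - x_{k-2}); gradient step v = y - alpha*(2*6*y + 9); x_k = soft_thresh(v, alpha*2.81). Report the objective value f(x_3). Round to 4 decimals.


FISTA on f(x) = 6*x^2 + 9*x + 2.81*|x|
L = 12, alpha = 0.0475
Iteration 1: beta = 0.0, y = -2.738 + 0.0*(-2.738 + 2.738) = -2.738
  grad(y) = -23.856, v = y - alpha*grad = -1.6048
  prox(v) = soft_thresh(-1.6048, 0.1335) = -1.4714
Iteration 2: beta = 0.3333, y = -1.4714 + 0.3333*(-1.4714 + 2.738) = -1.0492
  grad(y) = -3.5898, v = y - alpha*grad = -0.8786
  prox(v) = soft_thresh(-0.8786, 0.1335) = -0.7452
Iteration 3: beta = 0.5, y = -0.7452 + 0.5*(-0.7452 + 1.4714) = -0.3821
  grad(y) = 4.4153, v = y - alpha*grad = -0.5918
  prox(v) = soft_thresh(-0.5918, 0.1335) = -0.4583
f(x_3) = 6*(-0.4583)^2 + 9*(-0.4583) + 2.81*|-0.4583| = -1.5767


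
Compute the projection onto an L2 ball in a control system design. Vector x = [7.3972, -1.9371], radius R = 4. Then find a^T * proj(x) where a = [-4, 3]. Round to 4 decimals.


Step 1: Compute ||x|| (intermediates to 6 decimals).
||x|| = sqrt(7.3972^2 + (-1.9371)^2) = 7.646628
Step 2: Project.
Since ||x|| > R, scale = R/||x|| = 4/7.646628 = 0.523106, proj(x) = scale * x
proj(x) = [3.86952, -1.013309]
Step 3: Dot product.
a^T * proj(x) = -4*3.86952 + 3*(-1.013309) = -18.518


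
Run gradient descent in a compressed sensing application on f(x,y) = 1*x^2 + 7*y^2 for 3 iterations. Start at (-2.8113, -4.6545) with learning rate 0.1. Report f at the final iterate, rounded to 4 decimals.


Gradient descent on f(x,y) = 1*x^2 + 7*y^2.
Starting point: (-2.8113, -4.6545), alpha = 0.1
Step 1: grad_x = 2*1*-2.8113 = -5.6226, grad_y = 2*7*-4.6545 = -65.163
  x_1 = -2.8113 - 0.1*-5.6226 = -2.249
  y_1 = -4.6545 - 0.1*-65.163 = 1.8618
Step 2: grad_x = 2*1*-2.249 = -4.4981, grad_y = 2*7*1.8618 = 26.0652
  x_2 = -2.249 - 0.1*-4.4981 = -1.7992
  y_2 = 1.8618 - 0.1*26.0652 = -0.7447
Step 3: grad_x = 2*1*-1.7992 = -3.5985, grad_y = 2*7*-0.7447 = -10.4261
  x_3 = -1.7992 - 0.1*-3.5985 = -1.4394
  y_3 = -0.7447 - 0.1*-10.4261 = 0.2979
f(-1.4394, 0.2979) = 1*(-1.4394)^2 + 7*0.2979^2 = 2.693


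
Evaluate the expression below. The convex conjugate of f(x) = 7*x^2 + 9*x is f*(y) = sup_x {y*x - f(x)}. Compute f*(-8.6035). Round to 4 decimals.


f*(y) = sup_x {y*x - a*x^2 - b*x} = sup_x {(y-b)*x - a*x^2}
FOC: (y - b) - 2a*x = 0 => x* = (y - b)/(2a)
x* = (-8.6035 - 9)/(2*7) = -1.2574
f*(-8.6035) = (y-b)^2/(4a) = (-8.6035 - 9)^2/(4*7)
= 309.8832/28 = 11.0673


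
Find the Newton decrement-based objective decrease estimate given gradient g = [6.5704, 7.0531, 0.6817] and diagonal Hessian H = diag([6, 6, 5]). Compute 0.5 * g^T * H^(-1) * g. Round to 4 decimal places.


Step 1: H is diagonal, so H^(-1) * g = [1.0951, 1.1755, 0.1363].
Step 2: g^T H^(-1) g = sum_i g_i^2 / H_ii
  = (6.5704)^2/6 + (7.0531)^2/6 + (0.6817)^2/5
  = 7.195 + 8.291 + 0.0929 = 15.579
Step 3: Objective decrease = 0.5 * g^T H^(-1) g = 7.7895


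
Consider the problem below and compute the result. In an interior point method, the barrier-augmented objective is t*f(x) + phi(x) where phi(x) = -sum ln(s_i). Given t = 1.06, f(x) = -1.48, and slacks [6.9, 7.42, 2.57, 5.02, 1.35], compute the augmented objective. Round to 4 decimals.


Step 1: Compute log-barrier.
ln values: [1.9315, 2.0042, 0.9439, 1.6134, 0.3001]
phi = -(1.9315 + 2.0042 + 0.9439 + 1.6134 + 0.3001) = -6.7931
Step 2: Compute augmented objective.
t*f(x) = 1.06*-1.48 = -1.5688
Total = -1.5688 - 6.7931 = -8.3619


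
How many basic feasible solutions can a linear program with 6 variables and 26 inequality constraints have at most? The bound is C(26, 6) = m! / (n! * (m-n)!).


Each vertex corresponds to some choice of n active constraints out of m, so the number of vertices is at most C(m, n) = m! / (n!(m-n)!).
m = 26, n = 6
Numerator: 26 * 25 * 24 * 23 * 22 * 21
Denominator: 6! = 720
C(26, 6) = 230230


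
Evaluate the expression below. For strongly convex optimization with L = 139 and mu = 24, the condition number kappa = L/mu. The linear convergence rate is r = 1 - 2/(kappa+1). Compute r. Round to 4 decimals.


Step 1: Compute the condition number.
kappa = L/mu = 139/24 = 5.7917
Step 2: Compute the convergence rate.
r = 1 - 2/(kappa + 1) = 1 - 2*mu/(L + mu) = (L - mu)/(L + mu) = 115/163 = 0.7055


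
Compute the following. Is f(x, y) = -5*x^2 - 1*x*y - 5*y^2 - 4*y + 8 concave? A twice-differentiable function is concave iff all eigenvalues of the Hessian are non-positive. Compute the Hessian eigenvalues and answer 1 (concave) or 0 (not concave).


The Hessian of f(x,y) = -5*x^2 - 1*x*y - 5*y^2 - 4*y + 8 is:
H = [[-10, -1], [-1, -10]]
Trace = -10 - 10 = -20
Determinant = -10*-10 - (-1)^2 = 99
Discriminant = (-20)^2 - 4*99 = 4.0
Eigenvalues: lambda_1 = -11.0, lambda_2 = -9.0
The function is concave.

1


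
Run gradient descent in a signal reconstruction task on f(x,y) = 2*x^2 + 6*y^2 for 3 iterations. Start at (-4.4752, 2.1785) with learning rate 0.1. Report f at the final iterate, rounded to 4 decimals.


Gradient descent on f(x,y) = 2*x^2 + 6*y^2.
Starting point: (-4.4752, 2.1785), alpha = 0.1
Step 1: grad_x = 2*2*-4.4752 = -17.9008, grad_y = 2*6*2.1785 = 26.142
  x_1 = -4.4752 - 0.1*-17.9008 = -2.6851
  y_1 = 2.1785 - 0.1*26.142 = -0.4357
Step 2: grad_x = 2*2*-2.6851 = -10.7405, grad_y = 2*6*-0.4357 = -5.2284
  x_2 = -2.6851 - 0.1*-10.7405 = -1.6111
  y_2 = -0.4357 - 0.1*-5.2284 = 0.0871
Step 3: grad_x = 2*2*-1.6111 = -6.4443, grad_y = 2*6*0.0871 = 1.0457
  x_3 = -1.6111 - 0.1*-6.4443 = -0.9666
  y_3 = 0.0871 - 0.1*1.0457 = -0.0174
f(-0.9666, -0.0174) = 2*(-0.9666)^2 + 6*(-0.0174)^2 = 1.8706


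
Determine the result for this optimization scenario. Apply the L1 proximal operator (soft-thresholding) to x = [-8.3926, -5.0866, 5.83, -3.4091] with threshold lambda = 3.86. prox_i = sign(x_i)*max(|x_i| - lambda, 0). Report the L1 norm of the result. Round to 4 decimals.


Soft-thresholding with lambda = 3.86:
prox(-8.3926) = sign(-8.3926)*max(|-8.3926| - 3.86, 0) = -4.5326
prox(-5.0866) = sign(-5.0866)*max(|-5.0866| - 3.86, 0) = -1.2266
prox(5.83) = sign(5.83)*max(|5.83| - 3.86, 0) = 1.97
prox(-3.4091) = sign(-3.4091)*max(|-3.4091| - 3.86, 0) = 0.0
prox(x) = [-4.5326, -1.2266, 1.97, 0.0]
||prox(x)||_1 = 4.5326 + 1.2266 + 1.97 + 0.0 = 7.7292


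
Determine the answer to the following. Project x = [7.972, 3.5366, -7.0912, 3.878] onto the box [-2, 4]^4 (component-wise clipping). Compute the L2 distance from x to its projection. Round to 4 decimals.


Project each component onto [-2, 4].
clip(7.972) = 4.0, clip(3.5366) = 3.5366, clip(-7.0912) = -2.0, clip(3.878) = 3.878
Projection = [4.0, 3.5366, -2.0, 3.878]
Squared diffs: [15.7768, 0.0, 25.9203, 0.0]
Distance = sqrt(41.6971) = 6.4573


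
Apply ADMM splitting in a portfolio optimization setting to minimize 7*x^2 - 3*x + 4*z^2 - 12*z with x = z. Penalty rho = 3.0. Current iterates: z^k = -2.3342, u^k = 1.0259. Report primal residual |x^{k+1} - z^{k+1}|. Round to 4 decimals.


ADMM iteration with rho = 3.0, z^k = -2.3342, u^k = 1.0259
Step 1: x-update.
Minimize 7*x^2 - 3*x + (3.0/2)*(x + 2.3342 + 1.0259)^2
FOC: (2*7 + 3.0)*x = 3 + 3.0*(-2.3342 - 1.0259)
x^{k+1} = -0.4165
Step 2: z-update.
Minimize 4*z^2 - 12*z + (3.0/2)*(-0.4165 - z + 1.0259)^2
FOC: (2*4 + 3.0)*z = 12 + 3.0*(-0.4165 + 1.0259)
z^{k+1} = 1.2571
Step 3: u-update.
u^{k+1} = 1.0259 - 0.4165 - 1.2571 = -0.6477
Step 4: Primal residual = |-0.4165 - 1.2571| = 1.6736


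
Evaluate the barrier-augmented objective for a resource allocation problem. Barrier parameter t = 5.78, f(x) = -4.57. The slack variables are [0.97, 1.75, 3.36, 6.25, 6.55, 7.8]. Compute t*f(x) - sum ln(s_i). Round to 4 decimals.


Step 1: Compute log-barrier.
ln values: [-0.0305, 0.5596, 1.2119, 1.8326, 1.8795, 2.0541]
phi = -(-0.0305 + 0.5596 + 1.2119 + 1.8326 + 1.8795 + 2.0541) = -7.5073
Step 2: Compute augmented objective.
t*f(x) = 5.78*-4.57 = -26.4146
Total = -26.4146 - 7.5073 = -33.9219


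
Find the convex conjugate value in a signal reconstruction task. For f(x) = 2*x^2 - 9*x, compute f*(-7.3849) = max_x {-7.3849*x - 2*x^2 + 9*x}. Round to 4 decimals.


f*(y) = sup_x {y*x - a*x^2 - b*x} = sup_x {(y-b)*x - a*x^2}
FOC: (y - b) - 2a*x = 0 => x* = (y - b)/(2a)
x* = (-7.3849 + 9)/(2*2) = 0.4038
f*(-7.3849) = (y-b)^2/(4a) = (-7.3849 + 9)^2/(4*2)
= 2.6085/8 = 0.3261


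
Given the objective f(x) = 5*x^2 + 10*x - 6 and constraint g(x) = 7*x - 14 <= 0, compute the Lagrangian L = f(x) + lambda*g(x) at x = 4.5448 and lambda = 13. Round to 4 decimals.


Step 1: Evaluate f(x).
f(4.5448) = 5*4.5448^2 + 10*4.5448 - 6 = 142.724
Step 2: Evaluate g(x).
g(4.5448) = 7*4.5448 - 14 = 17.8136
Step 3: Compute Lagrangian.
L = 142.724 + 13*17.8136 = 374.3008


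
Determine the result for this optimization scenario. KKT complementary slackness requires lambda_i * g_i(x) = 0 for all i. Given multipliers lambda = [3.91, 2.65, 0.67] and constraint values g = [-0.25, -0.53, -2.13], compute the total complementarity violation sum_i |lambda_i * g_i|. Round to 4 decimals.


KKT complementary slackness check:
lambda_1 * g_1 = 3.91 * -0.25 = -0.9775
lambda_2 * g_2 = 2.65 * -0.53 = -1.4045
lambda_3 * g_3 = 0.67 * -2.13 = -1.4271
Total violation = 0.9775 + 1.4045 + 1.4271 = 3.8091


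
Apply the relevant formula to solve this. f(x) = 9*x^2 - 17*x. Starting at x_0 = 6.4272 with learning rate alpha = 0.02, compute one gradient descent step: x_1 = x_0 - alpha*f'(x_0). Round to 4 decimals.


We compute the gradient at x_0 and apply the update.
f'(x) = 18*x - 17
f'(6.4272) = 18*6.4272 - 17 = 98.6896
x_1 = 6.4272 - 0.02*98.6896 = 4.4534


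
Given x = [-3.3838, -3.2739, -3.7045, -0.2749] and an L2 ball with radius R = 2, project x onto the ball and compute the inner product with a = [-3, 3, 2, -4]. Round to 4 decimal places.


Step 1: Compute ||x|| (intermediates to 6 decimals).
||x|| = sqrt((-3.3838)^2 + (-3.2739)^2 + (-3.7045)^2 + (-0.2749)^2) = 5.997284
Step 2: Project.
Since ||x|| > R, scale = R/||x|| = 2/5.997284 = 0.333484, proj(x) = scale * x
proj(x) = [-1.128443, -1.091793, -1.235391, -0.091675]
Step 3: Dot product.
a^T * proj(x) = -3*(-1.128443) + 3*(-1.091793) + 2*(-1.235391) - 4*(-0.091675) = -1.9941


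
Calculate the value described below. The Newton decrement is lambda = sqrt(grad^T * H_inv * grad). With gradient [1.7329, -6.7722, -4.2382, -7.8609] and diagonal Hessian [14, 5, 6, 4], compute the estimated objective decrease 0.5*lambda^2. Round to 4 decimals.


Step 1: H is diagonal, so H^(-1) * g = [0.1238, -1.3544, -0.7064, -1.9652].
Step 2: g^T H^(-1) g = sum_i g_i^2 / H_ii
  = (1.7329)^2/14 + (-6.7722)^2/5 + (-4.2382)^2/6 + (-7.8609)^2/4
  = 0.2145 + 9.1725 + 2.9937 + 15.4484 = 27.8292
Step 3: Objective decrease = 0.5 * g^T H^(-1) g = 13.9146


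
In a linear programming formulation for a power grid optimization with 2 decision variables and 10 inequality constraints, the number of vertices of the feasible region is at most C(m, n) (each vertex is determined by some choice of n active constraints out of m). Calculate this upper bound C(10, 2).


Each vertex corresponds to some choice of n active constraints out of m, so the number of vertices is at most C(m, n) = m! / (n!(m-n)!).
m = 10, n = 2
Numerator: 10 * 9
Denominator: 2! = 2
C(10, 2) = 45


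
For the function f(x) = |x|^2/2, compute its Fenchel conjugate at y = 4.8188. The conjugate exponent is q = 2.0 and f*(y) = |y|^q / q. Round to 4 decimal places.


The conjugate exponent q satisfies 1/p + 1/q = 1.
p = 2, so q = 2/(2 - 1) = 2.0
|y|^q = 4.8188^2.0 = 23.2208
f*(4.8188) = 23.2208 / 2.0 = 11.6104


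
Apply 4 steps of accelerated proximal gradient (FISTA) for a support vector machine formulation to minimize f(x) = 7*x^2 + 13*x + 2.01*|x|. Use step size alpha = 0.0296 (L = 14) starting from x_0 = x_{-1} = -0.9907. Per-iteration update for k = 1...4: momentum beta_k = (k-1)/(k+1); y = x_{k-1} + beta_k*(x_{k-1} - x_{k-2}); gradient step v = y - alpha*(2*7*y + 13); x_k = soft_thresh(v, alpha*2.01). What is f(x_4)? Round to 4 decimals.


FISTA on f(x) = 7*x^2 + 13*x + 2.01*|x|
L = 14, alpha = 0.0296
Iteration 1: beta = 0.0, y = -0.9907 + 0.0*(-0.9907 + 0.9907) = -0.9907
  grad(y) = -0.8698, v = y - alpha*grad = -0.965
  prox(v) = soft_thresh(-0.965, 0.0595) = -0.9055
Iteration 2: beta = 0.3333, y = -0.9055 + 0.3333*(-0.9055 + 0.9907) = -0.877
  grad(y) = 0.7214, v = y - alpha*grad = -0.8984
  prox(v) = soft_thresh(-0.8984, 0.0595) = -0.8389
Iteration 3: beta = 0.5, y = -0.8389 + 0.5*(-0.8389 + 0.9055) = -0.8056
  grad(y) = 1.7213, v = y - alpha*grad = -0.8566
  prox(v) = soft_thresh(-0.8566, 0.0595) = -0.7971
Iteration 4: beta = 0.6, y = -0.7971 + 0.6*(-0.7971 + 0.8389) = -0.772
  grad(y) = 2.1923, v = y - alpha*grad = -0.8369
  prox(v) = soft_thresh(-0.8369, 0.0595) = -0.7774
f(x_4) = 7*(-0.7774)^2 + 13*(-0.7774) + 2.01*|-0.7774| = -4.3132
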